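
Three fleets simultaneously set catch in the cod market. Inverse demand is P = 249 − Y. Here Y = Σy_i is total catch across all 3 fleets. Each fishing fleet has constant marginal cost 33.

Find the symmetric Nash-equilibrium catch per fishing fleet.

A representative fishing fleet's profit is π_i = y_i(249 − Y) − 33y_i, with Y = y_i + Σ_{j≠i} y_j.
First-order condition: 216 − 2y_i − Σ_{j≠i} y_j = 0.
Imposing symmetry (y_j = y for all j) turns Σ_{j≠i} y_j into 2y, so 216 = 4y and y = 54.

54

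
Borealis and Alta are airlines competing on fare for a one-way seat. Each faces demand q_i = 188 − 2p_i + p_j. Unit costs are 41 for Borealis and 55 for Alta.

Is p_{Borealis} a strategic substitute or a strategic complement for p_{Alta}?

strategic complements

Borealis's profit: π = (p_{Borealis} − 41)(188 − 2p_{Borealis} + p_{Alta}).
∂π/∂p_{Borealis} = 270 − 4p_{Borealis} + p_{Alta} = 0 ⇒ p_{Borealis} = 67.5 + 0.25p_{Alta}.
The best-response slope dp_{Borealis}/dp_{Alta} = 0.25 > 0: the reaction function is upward-sloping, so the choices are strategic complements.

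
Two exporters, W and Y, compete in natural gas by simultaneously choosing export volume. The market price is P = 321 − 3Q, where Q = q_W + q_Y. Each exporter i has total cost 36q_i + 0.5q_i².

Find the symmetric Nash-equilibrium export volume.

Exporter W's profit: π = q_W(321 − 3(q_W + q_Y)) − 36q_W − 0.5q_W².
∂π/∂q_W = 285 − 7q_W − 3q_Y = 0, so q_W = 285/7 − (3/7)q_Y.
Setting q_W = q_Y in the reaction function: q_W = 285/7 − (3/7)q_W, so q_W = (285/7) / (10/7) = 28.5.

28.5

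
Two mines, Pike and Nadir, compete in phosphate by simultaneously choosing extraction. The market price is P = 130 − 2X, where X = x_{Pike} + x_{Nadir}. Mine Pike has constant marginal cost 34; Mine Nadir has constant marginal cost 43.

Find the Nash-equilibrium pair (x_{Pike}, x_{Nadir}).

Mine Pike's profit: π = x_{Pike}(130 − 2(x_{Pike} + x_{Nadir})) − 34x_{Pike}.
∂π/∂x_{Pike} = 96 − 4x_{Pike} − 2x_{Nadir} = 0, so x_{Pike} = 24 − 0.5x_{Nadir}.
By the same steps for Nadir: x_{Nadir} = 21.75 − 0.5x_{Pike}.
Solving the two reaction functions simultaneously: (1 − (−0.5)(−0.5))x_{Pike} = 24 − 0.5·21.75, so 0.75x_{Pike} = 13.125 and x_{Pike} = 17.5.
Then x_{Nadir} = 21.75 − 0.5·17.5 = 13.

17.5, 13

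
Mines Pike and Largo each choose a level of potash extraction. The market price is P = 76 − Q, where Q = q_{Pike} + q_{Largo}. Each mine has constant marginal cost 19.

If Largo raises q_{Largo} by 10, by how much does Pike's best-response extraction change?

-5

Mine Pike's profit: π = q_{Pike}(76 − (q_{Pike} + q_{Largo})) − 19q_{Pike}.
∂π/∂q_{Pike} = 57 − 2q_{Pike} − q_{Largo} = 0, so q_{Pike} = 28.5 − 0.5q_{Largo}.
The reaction-function slope is −0.5, so a 10-unit rise in q_{Largo} moves q_{Pike} by −0.5 × 10 = −5. Pike's best response falls — the actions are strategic substitutes.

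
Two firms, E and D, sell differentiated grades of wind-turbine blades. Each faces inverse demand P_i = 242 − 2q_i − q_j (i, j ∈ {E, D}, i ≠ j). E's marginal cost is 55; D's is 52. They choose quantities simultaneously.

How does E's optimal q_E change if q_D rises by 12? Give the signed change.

-3

Firm E's profit: π = q_E(242 − 2q_E − q_D) − 55q_E.
∂π/∂q_E = 187 − 4q_E − q_D = 0 ⇒ q_E = 46.75 − 0.25q_D.
The reaction-function slope is −0.25, so a 12-unit rise in q_D moves q_E by −0.25 × 12 = −3. E's best response falls — the actions are strategic substitutes.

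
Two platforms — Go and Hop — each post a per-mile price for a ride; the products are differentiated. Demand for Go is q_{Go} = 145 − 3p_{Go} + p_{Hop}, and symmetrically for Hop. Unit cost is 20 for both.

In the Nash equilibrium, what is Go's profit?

Go's profit: π = (p_{Go} − 20)(145 − 3p_{Go} + p_{Hop}).
∂π/∂p_{Go} = 205 − 6p_{Go} + p_{Hop} = 0 ⇒ p_{Go} = 205/6 + (1/6)p_{Hop}.
The game is symmetric, so in equilibrium p_{Hop} = p_{Go}: the reaction function gives (5/6)p_{Go} = 205/6, hence p_{Go} = 41.
q_{Go} = 145 − 3·41 + 41 = 63.
Profit = (41 − 20)·63 = 1323.

1323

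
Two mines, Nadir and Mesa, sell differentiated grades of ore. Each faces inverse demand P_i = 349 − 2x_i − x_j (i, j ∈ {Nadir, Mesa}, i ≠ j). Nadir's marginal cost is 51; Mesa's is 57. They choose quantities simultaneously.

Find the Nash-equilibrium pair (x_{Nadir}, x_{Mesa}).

Mine Nadir's profit: π = x_{Nadir}(349 − 2x_{Nadir} − x_{Mesa}) − 51x_{Nadir}.
∂π/∂x_{Nadir} = 298 − 4x_{Nadir} − x_{Mesa} = 0 ⇒ x_{Nadir} = 74.5 − 0.25x_{Mesa}.
Similarly x_{Mesa} = 73 − 0.25x_{Nadir}.
Plugging x_{Mesa} into Nadir's best response: x_{Nadir} = 74.5 − 0.25(73 − 0.25x_{Nadir}) ⇒ 0.9375x_{Nadir} = 56.25, so x_{Nadir} = 60.
Then x_{Mesa} = 73 − 0.25·60 = 58.

60, 58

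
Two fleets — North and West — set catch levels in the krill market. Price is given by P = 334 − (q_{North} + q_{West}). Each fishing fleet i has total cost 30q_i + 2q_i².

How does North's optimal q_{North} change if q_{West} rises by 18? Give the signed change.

Fishing fleet North's profit: π = q_{North}(334 − (q_{North} + q_{West})) − 30q_{North} − 2q_{North}².
∂π/∂q_{North} = 304 − 6q_{North} − q_{West} = 0, so q_{North} = 152/3 − (1/6)q_{West}.
The reaction-function slope is −1/6, so an 18-unit rise in q_{West} moves q_{North} by −1/6 × 18 = −3. North's best response falls — the actions are strategic substitutes.

-3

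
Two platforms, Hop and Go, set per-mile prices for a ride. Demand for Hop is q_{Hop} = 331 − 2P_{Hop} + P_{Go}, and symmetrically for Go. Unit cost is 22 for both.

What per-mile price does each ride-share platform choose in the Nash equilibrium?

125

Hop's profit: π = (P_{Hop} − 22)(331 − 2P_{Hop} + P_{Go}).
∂π/∂P_{Hop} = 375 − 4P_{Hop} + P_{Go} = 0 ⇒ P_{Hop} = 93.75 + 0.25P_{Go}.
The game is symmetric, so in equilibrium P_{Go} = P_{Hop}: the reaction function gives 0.75P_{Hop} = 93.75, hence P_{Hop} = 125.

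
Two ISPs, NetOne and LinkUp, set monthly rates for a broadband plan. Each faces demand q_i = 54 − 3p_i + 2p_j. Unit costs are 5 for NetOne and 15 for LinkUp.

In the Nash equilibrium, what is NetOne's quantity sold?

42.375

NetOne's profit: π = (p_{NetOne} − 5)(54 − 3p_{NetOne} + 2p_{LinkUp}).
∂π/∂p_{NetOne} = 69 − 6p_{NetOne} + 2p_{LinkUp} = 0 ⇒ p_{NetOne} = 11.5 + (1/3)p_{LinkUp}.
Similarly p_{LinkUp} = 16.5 + (1/3)p_{NetOne}.
Solving the two reaction functions simultaneously: (1 − (1/3)(1/3))p_{NetOne} = 11.5 + (1/3)·16.5, so (8/9)p_{NetOne} = 17 and p_{NetOne} = 19.125.
Then p_{LinkUp} = 16.5 + (1/3)·19.125 = 22.875.
q_{NetOne} = 54 − 3·19.125 + 2·22.875 = 42.375.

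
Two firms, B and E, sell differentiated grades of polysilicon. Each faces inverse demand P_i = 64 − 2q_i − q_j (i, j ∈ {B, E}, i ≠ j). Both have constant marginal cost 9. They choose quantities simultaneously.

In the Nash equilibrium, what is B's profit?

Firm B's profit: π = q_B(64 − 2q_B − q_E) − 9q_B.
∂π/∂q_B = 55 − 4q_B − q_E = 0 ⇒ q_B = 13.75 − 0.25q_E.
Setting q_B = q_E in the reaction function: q_B = 13.75 − 0.25q_B, so q_B = 13.75 / 1.25 = 11.
P_B = 64 − 2·11 − 11 = 31.
Profit = (31 − 9)·11 = 242.

242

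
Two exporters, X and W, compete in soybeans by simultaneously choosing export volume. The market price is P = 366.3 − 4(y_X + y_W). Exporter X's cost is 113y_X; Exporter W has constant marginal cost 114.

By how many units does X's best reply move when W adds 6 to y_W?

Exporter X's profit: π = y_X(366.3 − 4(y_X + y_W)) − 113y_X.
∂π/∂y_X = 253.3 − 8y_X − 4y_W = 0, so y_X = 31.6625 − 0.5y_W.
The reaction-function slope is −0.5, so a 6-unit rise in y_W moves y_X by −0.5 × 6 = −3. X's best response falls — the actions are strategic substitutes.

-3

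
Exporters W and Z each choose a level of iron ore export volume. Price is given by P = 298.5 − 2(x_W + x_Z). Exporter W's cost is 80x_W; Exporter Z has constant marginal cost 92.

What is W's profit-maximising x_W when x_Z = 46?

Exporter W's profit: π = x_W(298.5 − 2(x_W + x_Z)) − 80x_W.
∂π/∂x_W = 218.5 − 4x_W − 2x_Z = 0, so x_W = 54.625 − 0.5x_Z.
At x_Z = 46: x_W = 54.625 − 0.5·46 = 31.625.

31.625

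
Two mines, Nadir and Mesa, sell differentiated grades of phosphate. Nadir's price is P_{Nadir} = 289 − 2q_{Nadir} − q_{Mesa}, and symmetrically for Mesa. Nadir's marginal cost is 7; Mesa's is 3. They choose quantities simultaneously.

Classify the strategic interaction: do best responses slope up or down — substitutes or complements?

Mine Nadir's profit: π = q_{Nadir}(289 − 2q_{Nadir} − q_{Mesa}) − 7q_{Nadir}.
∂π/∂q_{Nadir} = 282 − 4q_{Nadir} − q_{Mesa} = 0 ⇒ q_{Nadir} = 70.5 − 0.25q_{Mesa}.
The best-response slope dq_{Nadir}/dq_{Mesa} = −0.25 < 0: the reaction function is downward-sloping, so the choices are strategic substitutes.

strategic substitutes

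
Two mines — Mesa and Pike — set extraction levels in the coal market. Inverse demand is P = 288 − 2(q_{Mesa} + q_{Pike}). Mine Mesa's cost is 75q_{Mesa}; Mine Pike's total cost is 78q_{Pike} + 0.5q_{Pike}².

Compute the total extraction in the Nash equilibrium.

66.1875

Mine Mesa's profit: π = q_{Mesa}(288 − 2(q_{Mesa} + q_{Pike})) − 75q_{Mesa}.
∂π/∂q_{Mesa} = 213 − 4q_{Mesa} − 2q_{Pike} = 0, so q_{Mesa} = 53.25 − 0.5q_{Pike}.
For Pike: ∂π/∂q_{Pike} = 210 − 5q_{Pike} − 2q_{Mesa} = 0 ⇒ q_{Pike} = 42 − 0.4q_{Mesa}.
Plugging q_{Pike} into Mesa's best response: q_{Mesa} = 53.25 − 0.5(42 − 0.4q_{Mesa}) ⇒ 0.8q_{Mesa} = 32.25, so q_{Mesa} = 40.3125.
Then q_{Pike} = 42 − 0.4·40.3125 = 25.875.
Total extraction: 40.3125 + 25.875 = 66.1875.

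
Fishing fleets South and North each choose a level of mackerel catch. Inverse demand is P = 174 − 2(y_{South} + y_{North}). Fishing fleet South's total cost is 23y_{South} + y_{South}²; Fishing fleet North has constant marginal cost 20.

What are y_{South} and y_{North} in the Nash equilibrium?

14.8, 31.1

Fishing fleet South's profit: π = y_{South}(174 − 2(y_{South} + y_{North})) − 23y_{South} − y_{South}².
∂π/∂y_{South} = 151 − 6y_{South} − 2y_{North} = 0, so y_{South} = 151/6 − (1/3)y_{North}.
For North: ∂π/∂y_{North} = 154 − 4y_{North} − 2y_{South} = 0 ⇒ y_{North} = 38.5 − 0.5y_{South}.
Solving the two reaction functions simultaneously: (1 − (−1/3)(−0.5))y_{South} = 151/6 − (1/3)·38.5, so (5/6)y_{South} = 37/3 and y_{South} = 14.8.
Then y_{North} = 38.5 − 0.5·14.8 = 31.1.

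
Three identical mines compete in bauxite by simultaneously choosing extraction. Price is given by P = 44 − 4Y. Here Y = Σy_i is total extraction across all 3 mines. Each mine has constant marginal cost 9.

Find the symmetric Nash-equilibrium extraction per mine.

2.1875

A representative mine's profit is π_i = y_i(44 − 4Y) − 9y_i, with Y = y_i + Σ_{j≠i} y_j.
First-order condition: 35 − 8y_i − 4Σ_{j≠i} y_j = 0.
Imposing symmetry (y_j = y for all j) turns Σ_{j≠i} y_j into 2y, so 35 = 16y and y = 2.1875.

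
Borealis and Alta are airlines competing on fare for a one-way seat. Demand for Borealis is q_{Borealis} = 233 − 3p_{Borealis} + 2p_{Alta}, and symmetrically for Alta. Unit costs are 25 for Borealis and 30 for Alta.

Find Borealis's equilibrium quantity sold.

Borealis's profit: π = (p_{Borealis} − 25)(233 − 3p_{Borealis} + 2p_{Alta}).
∂π/∂p_{Borealis} = 308 − 6p_{Borealis} + 2p_{Alta} = 0 ⇒ p_{Borealis} = 154/3 + (1/3)p_{Alta}.
Similarly p_{Alta} = 323/6 + (1/3)p_{Borealis}.
Plugging p_{Alta} into Borealis's best response: p_{Borealis} = 154/3 + (1/3)(323/6 + (1/3)p_{Borealis}) ⇒ (8/9)p_{Borealis} = 1247/18, so p_{Borealis} = 77.9375.
Then p_{Alta} = 323/6 + (1/3)·77.9375 = 79.8125.
q_{Borealis} = 233 − 3·77.9375 + 2·79.8125 = 158.8125.

158.8125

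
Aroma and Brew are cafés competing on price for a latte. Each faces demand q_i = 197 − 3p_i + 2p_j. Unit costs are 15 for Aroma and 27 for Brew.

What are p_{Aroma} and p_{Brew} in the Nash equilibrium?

Aroma's profit: π = (p_{Aroma} − 15)(197 − 3p_{Aroma} + 2p_{Brew}).
∂π/∂p_{Aroma} = 242 − 6p_{Aroma} + 2p_{Brew} = 0 ⇒ p_{Aroma} = 121/3 + (1/3)p_{Brew}.
Similarly p_{Brew} = 139/3 + (1/3)p_{Aroma}.
Substituting the second reaction function into the first: p_{Aroma} = 121/3 + (1/3)(139/3 + (1/3)p_{Aroma}), which gives (8/9)p_{Aroma} = 502/9 ⇒ p_{Aroma} = 62.75.
Then p_{Brew} = 139/3 + (1/3)·62.75 = 67.25.

62.75, 67.25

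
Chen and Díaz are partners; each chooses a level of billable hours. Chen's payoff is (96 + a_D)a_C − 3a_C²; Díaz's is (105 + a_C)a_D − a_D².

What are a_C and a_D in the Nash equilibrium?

Expanding Chen's payoff: 96a_C + a_Da_C − 3a_C².
∂π/∂a_C = 96 + a_D − 6a_C = 0, so a_C = 16 + (1/6)a_D.
Likewise for Díaz: a_D = 52.5 + 0.5a_C.
Substituting the second reaction function into the first: a_C = 16 + (1/6)(52.5 + 0.5a_C), which gives (11/12)a_C = 24.75 ⇒ a_C = 27.
Then a_D = 52.5 + 0.5·27 = 66.

27, 66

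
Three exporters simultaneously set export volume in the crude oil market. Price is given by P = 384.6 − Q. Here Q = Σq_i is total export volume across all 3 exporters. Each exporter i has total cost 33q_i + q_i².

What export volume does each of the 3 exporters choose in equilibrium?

A representative exporter's profit is π_i = q_i(384.6 − Q) − 33q_i − q_i², with Q = q_i + Σ_{j≠i} q_j.
First-order condition: 351.6 − 4q_i − Σ_{j≠i} q_j = 0.
Imposing symmetry (q_j = q for all j) turns Σ_{j≠i} q_j into 2q, so 351.6 = 6q and q = 58.6.

58.6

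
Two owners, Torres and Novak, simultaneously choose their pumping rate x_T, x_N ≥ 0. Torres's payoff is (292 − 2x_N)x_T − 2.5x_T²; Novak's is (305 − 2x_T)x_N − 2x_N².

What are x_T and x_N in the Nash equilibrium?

34.875, 58.8125

Expanding Torres's payoff: 292x_T − 2x_Nx_T − 2.5x_T².
∂π/∂x_T = 292 − 2x_N − 5x_T = 0, so x_T = 58.4 − 0.4x_N.
Likewise for Novak: x_N = 76.25 − 0.5x_T.
Substituting the second reaction function into the first: x_T = 58.4 − 0.4(76.25 − 0.5x_T), which gives 0.8x_T = 27.9 ⇒ x_T = 34.875.
Then x_N = 76.25 − 0.5·34.875 = 58.8125.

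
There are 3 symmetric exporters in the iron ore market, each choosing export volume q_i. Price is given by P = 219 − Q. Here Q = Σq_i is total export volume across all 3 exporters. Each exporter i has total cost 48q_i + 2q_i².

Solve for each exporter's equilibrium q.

A representative exporter's profit is π_i = q_i(219 − Q) − 48q_i − 2q_i², with Q = q_i + Σ_{j≠i} q_j.
First-order condition: 171 − 6q_i − Σ_{j≠i} q_j = 0.
In a symmetric equilibrium every exporter chooses the same q, so Σ_{j≠i} q_j = 2q. The condition becomes 171 − 8q = 0, giving q = 171/8 = 21.375.

21.375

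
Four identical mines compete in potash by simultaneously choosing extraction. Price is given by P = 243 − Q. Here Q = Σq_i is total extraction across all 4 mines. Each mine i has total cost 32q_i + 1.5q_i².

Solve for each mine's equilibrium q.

26.375

A representative mine's profit is π_i = q_i(243 − Q) − 32q_i − 1.5q_i², with Q = q_i + Σ_{j≠i} q_j.
First-order condition: 211 − 5q_i − Σ_{j≠i} q_j = 0.
Imposing symmetry (q_j = q for all j) turns Σ_{j≠i} q_j into 3q, so 211 = 8q and q = 26.375.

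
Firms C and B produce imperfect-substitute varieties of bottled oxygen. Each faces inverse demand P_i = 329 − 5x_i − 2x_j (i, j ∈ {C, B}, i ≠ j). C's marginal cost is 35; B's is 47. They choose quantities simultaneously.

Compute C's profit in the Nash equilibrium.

Firm C's profit: π = x_C(329 − 5x_C − 2x_B) − 35x_C.
∂π/∂x_C = 294 − 10x_C − 2x_B = 0 ⇒ x_C = 29.4 − 0.2x_B.
Similarly x_B = 28.2 − 0.2x_C.
Solving the two reaction functions simultaneously: (1 − (−0.2)(−0.2))x_C = 29.4 − 0.2·28.2, so 0.96x_C = 23.76 and x_C = 24.75.
Then x_B = 28.2 − 0.2·24.75 = 23.25.
P_C = 329 − 5·24.75 − 2·23.25 = 158.75.
Profit = (158.75 − 35)·24.75 = 3062.8125.

3062.8125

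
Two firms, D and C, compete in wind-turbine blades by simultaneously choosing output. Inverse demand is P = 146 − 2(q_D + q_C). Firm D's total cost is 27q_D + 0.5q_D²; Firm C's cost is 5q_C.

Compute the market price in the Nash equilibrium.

63.375

Firm D's profit: π = q_D(146 − 2(q_D + q_C)) − 27q_D − 0.5q_D².
∂π/∂q_D = 119 − 5q_D − 2q_C = 0, so q_D = 23.8 − 0.4q_C.
For C: ∂π/∂q_C = 141 − 4q_C − 2q_D = 0 ⇒ q_C = 35.25 − 0.5q_D.
Substituting the second reaction function into the first: q_D = 23.8 − 0.4(35.25 − 0.5q_D), which gives 0.8q_D = 9.7 ⇒ q_D = 12.125.
Then q_C = 35.25 − 0.5·12.125 = 29.1875.
Equilibrium price: P = 146 − 2·41.3125 = 63.375.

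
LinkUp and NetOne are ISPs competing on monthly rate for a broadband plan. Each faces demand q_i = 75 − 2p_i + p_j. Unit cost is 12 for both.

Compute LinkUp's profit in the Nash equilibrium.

882

LinkUp's profit: π = (p_{LinkUp} − 12)(75 − 2p_{LinkUp} + p_{NetOne}).
∂π/∂p_{LinkUp} = 99 − 4p_{LinkUp} + p_{NetOne} = 0 ⇒ p_{LinkUp} = 24.75 + 0.25p_{NetOne}.
By symmetry p_{NetOne} = p_{LinkUp}; substituting into the reaction function, 0.75p_{LinkUp} = 24.75 and p_{LinkUp} = 33.
q_{LinkUp} = 75 − 2·33 + 33 = 42.
Profit = (33 − 12)·42 = 882.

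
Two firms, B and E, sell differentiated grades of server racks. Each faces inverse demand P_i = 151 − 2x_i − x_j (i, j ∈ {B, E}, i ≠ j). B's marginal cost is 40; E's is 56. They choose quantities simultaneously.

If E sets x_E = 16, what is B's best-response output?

Firm B's profit: π = x_B(151 − 2x_B − x_E) − 40x_B.
∂π/∂x_B = 111 − 4x_B − x_E = 0 ⇒ x_B = 27.75 − 0.25x_E.
At x_E = 16: x_B = 27.75 − 0.25·16 = 23.75.

23.75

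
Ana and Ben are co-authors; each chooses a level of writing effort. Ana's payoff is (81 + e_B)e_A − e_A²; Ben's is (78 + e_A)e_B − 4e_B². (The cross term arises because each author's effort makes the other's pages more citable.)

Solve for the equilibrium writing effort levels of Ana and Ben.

Expanding Ana's payoff: 81e_A + e_Be_A − e_A².
∂π/∂e_A = 81 + e_B − 2e_A = 0, so e_A = 40.5 + 0.5e_B.
Likewise for Ben: e_B = 9.75 + 0.125e_A.
Solving the two reaction functions simultaneously: (1 − (0.5)(0.125))e_A = 40.5 + 0.5·9.75, so 0.9375e_A = 45.375 and e_A = 48.4.
Then e_B = 9.75 + 0.125·48.4 = 15.8.

48.4, 15.8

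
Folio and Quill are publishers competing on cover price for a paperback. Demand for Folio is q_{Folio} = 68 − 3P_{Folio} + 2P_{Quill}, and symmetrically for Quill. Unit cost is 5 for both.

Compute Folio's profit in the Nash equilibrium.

Folio's profit: π = (P_{Folio} − 5)(68 − 3P_{Folio} + 2P_{Quill}).
∂π/∂P_{Folio} = 83 − 6P_{Folio} + 2P_{Quill} = 0 ⇒ P_{Folio} = 83/6 + (1/3)P_{Quill}.
By symmetry P_{Quill} = P_{Folio}; substituting into the reaction function, (2/3)P_{Folio} = 83/6 and P_{Folio} = 20.75.
q_{Folio} = 68 − 3·20.75 + 2·20.75 = 47.25.
Profit = (20.75 − 5)·47.25 = 744.1875.

744.1875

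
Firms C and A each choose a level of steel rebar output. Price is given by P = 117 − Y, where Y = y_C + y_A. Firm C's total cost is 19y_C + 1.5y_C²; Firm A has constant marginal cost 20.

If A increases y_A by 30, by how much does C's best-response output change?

Firm C's profit: π = y_C(117 − (y_C + y_A)) − 19y_C − 1.5y_C².
∂π/∂y_C = 98 − 5y_C − y_A = 0, so y_C = 19.6 − 0.2y_A.
The reaction-function slope is −0.2, so a 30-unit rise in y_A moves y_C by −0.2 × 30 = −6. C's best response falls — the actions are strategic substitutes.

-6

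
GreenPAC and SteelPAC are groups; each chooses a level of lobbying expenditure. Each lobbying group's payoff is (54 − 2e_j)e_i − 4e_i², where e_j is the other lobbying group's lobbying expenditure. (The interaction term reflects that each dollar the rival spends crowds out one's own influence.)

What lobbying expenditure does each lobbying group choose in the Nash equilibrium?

GreenPAC's payoff is (54 − 2e_S)e_G − 4e_G².
∂π/∂e_G = 54 − 2e_S − 8e_G = 0, so e_G = 6.75 − 0.25e_S.
Setting e_G = e_S in the reaction function: e_G = 6.75 − 0.25e_G, so e_G = 6.75 / 1.25 = 5.4.

5.4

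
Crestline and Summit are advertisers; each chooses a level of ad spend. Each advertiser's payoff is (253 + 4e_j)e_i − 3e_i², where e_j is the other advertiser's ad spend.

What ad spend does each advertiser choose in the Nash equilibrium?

126.5

Crestline's payoff is (253 + 4e_S)e_C − 3e_C².
∂π/∂e_C = 253 + 4e_S − 6e_C = 0, so e_C = 253/6 + (2/3)e_S.
By symmetry e_S = e_C; substituting into the reaction function, (1/3)e_C = 253/6 and e_C = 126.5.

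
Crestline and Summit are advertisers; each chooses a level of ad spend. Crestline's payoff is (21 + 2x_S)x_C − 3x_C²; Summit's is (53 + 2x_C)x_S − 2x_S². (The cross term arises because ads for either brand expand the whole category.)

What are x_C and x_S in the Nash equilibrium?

Expanding Crestline's payoff: 21x_C + 2x_Sx_C − 3x_C².
∂π/∂x_C = 21 + 2x_S − 6x_C = 0, so x_C = 3.5 + (1/3)x_S.
Likewise for Summit: x_S = 13.25 + 0.5x_C.
Solving the two reaction functions simultaneously: (1 − (1/3)(0.5))x_C = 3.5 + (1/3)·13.25, so (5/6)x_C = 95/12 and x_C = 9.5.
Then x_S = 13.25 + 0.5·9.5 = 18.

9.5, 18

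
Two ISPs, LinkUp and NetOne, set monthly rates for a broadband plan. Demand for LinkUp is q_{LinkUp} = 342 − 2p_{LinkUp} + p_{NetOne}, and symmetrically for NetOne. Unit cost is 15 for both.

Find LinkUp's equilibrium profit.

23762

LinkUp's profit: π = (p_{LinkUp} − 15)(342 − 2p_{LinkUp} + p_{NetOne}).
∂π/∂p_{LinkUp} = 372 − 4p_{LinkUp} + p_{NetOne} = 0 ⇒ p_{LinkUp} = 93 + 0.25p_{NetOne}.
By symmetry p_{NetOne} = p_{LinkUp}; substituting into the reaction function, 0.75p_{LinkUp} = 93 and p_{LinkUp} = 124.
q_{LinkUp} = 342 − 2·124 + 124 = 218.
Profit = (124 − 15)·218 = 23762.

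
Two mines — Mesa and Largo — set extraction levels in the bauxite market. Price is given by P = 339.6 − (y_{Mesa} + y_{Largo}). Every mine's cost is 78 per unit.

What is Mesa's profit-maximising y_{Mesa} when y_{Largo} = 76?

Mine Mesa's profit: π = y_{Mesa}(339.6 − (y_{Mesa} + y_{Largo})) − 78y_{Mesa}.
∂π/∂y_{Mesa} = 261.6 − 2y_{Mesa} − y_{Largo} = 0, so y_{Mesa} = 130.8 − 0.5y_{Largo}.
At y_{Largo} = 76: y_{Mesa} = 130.8 − 0.5·76 = 92.8.

92.8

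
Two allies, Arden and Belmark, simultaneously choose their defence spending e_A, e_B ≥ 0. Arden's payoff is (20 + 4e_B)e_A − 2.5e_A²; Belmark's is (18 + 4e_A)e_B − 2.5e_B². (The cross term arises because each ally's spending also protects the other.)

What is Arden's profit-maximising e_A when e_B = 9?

11.2

Expanding Arden's payoff: 20e_A + 4e_Be_A − 2.5e_A².
∂π/∂e_A = 20 + 4e_B − 5e_A = 0, so e_A = 4 + 0.8e_B.
At e_B = 9: e_A = 4 + 0.8·9 = 11.2.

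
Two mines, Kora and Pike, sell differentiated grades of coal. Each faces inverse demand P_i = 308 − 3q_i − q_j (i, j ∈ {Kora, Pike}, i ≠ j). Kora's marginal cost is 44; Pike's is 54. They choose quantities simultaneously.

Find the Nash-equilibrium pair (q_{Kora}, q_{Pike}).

Mine Kora's profit: π = q_{Kora}(308 − 3q_{Kora} − q_{Pike}) − 44q_{Kora}.
∂π/∂q_{Kora} = 264 − 6q_{Kora} − q_{Pike} = 0 ⇒ q_{Kora} = 44 − (1/6)q_{Pike}.
Similarly q_{Pike} = 127/3 − (1/6)q_{Kora}.
Plugging q_{Pike} into Kora's best response: q_{Kora} = 44 − (1/6)(127/3 − (1/6)q_{Kora}) ⇒ (35/36)q_{Kora} = 665/18, so q_{Kora} = 38.
Then q_{Pike} = 127/3 − (1/6)·38 = 36.

38, 36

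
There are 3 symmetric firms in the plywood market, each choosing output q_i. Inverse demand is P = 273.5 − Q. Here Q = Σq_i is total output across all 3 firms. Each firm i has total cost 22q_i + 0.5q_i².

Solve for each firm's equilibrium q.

A representative firm's profit is π_i = q_i(273.5 − Q) − 22q_i − 0.5q_i², with Q = q_i + Σ_{j≠i} q_j.
First-order condition: 251.5 − 3q_i − Σ_{j≠i} q_j = 0.
With identical firms, set every q_j = q: then 251.5 − 3q − 2q = 0, i.e. q = 251.5/5 = 50.3.

50.3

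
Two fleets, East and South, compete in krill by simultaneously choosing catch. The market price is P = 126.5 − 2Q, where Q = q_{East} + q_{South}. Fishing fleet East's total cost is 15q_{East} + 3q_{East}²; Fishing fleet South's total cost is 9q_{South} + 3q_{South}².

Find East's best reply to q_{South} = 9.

Fishing fleet East's profit: π = q_{East}(126.5 − 2(q_{East} + q_{South})) − 15q_{East} − 3q_{East}².
∂π/∂q_{East} = 111.5 − 10q_{East} − 2q_{South} = 0, so q_{East} = 11.15 − 0.2q_{South}.
At q_{South} = 9: q_{East} = 11.15 − 0.2·9 = 9.35.

9.35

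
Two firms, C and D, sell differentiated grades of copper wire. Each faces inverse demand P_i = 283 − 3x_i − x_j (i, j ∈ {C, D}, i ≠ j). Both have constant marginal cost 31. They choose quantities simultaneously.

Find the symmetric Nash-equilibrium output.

36

Firm C's profit: π = x_C(283 − 3x_C − x_D) − 31x_C.
∂π/∂x_C = 252 − 6x_C − x_D = 0 ⇒ x_C = 42 − (1/6)x_D.
The game is symmetric, so in equilibrium x_D = x_C: the reaction function gives (7/6)x_C = 42, hence x_C = 36.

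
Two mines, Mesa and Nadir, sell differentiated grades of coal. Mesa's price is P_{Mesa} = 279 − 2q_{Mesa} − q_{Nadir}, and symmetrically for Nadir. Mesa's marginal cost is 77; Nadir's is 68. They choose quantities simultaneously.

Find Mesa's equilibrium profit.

Mine Mesa's profit: π = q_{Mesa}(279 − 2q_{Mesa} − q_{Nadir}) − 77q_{Mesa}.
∂π/∂q_{Mesa} = 202 − 4q_{Mesa} − q_{Nadir} = 0 ⇒ q_{Mesa} = 50.5 − 0.25q_{Nadir}.
Similarly q_{Nadir} = 52.75 − 0.25q_{Mesa}.
Plugging q_{Nadir} into Mesa's best response: q_{Mesa} = 50.5 − 0.25(52.75 − 0.25q_{Mesa}) ⇒ 0.9375q_{Mesa} = 37.3125, so q_{Mesa} = 39.8.
Then q_{Nadir} = 52.75 − 0.25·39.8 = 42.8.
P_{Mesa} = 279 − 2·39.8 − 42.8 = 156.6.
Profit = (156.6 − 77)·39.8 = 3168.08.

3168.08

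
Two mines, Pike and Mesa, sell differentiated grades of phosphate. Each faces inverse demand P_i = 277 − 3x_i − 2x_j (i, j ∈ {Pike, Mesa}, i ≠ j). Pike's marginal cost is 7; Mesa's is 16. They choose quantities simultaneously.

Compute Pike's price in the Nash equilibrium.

Mine Pike's profit: π = x_{Pike}(277 − 3x_{Pike} − 2x_{Mesa}) − 7x_{Pike}.
∂π/∂x_{Pike} = 270 − 6x_{Pike} − 2x_{Mesa} = 0 ⇒ x_{Pike} = 45 − (1/3)x_{Mesa}.
Similarly x_{Mesa} = 43.5 − (1/3)x_{Pike}.
Solving the two reaction functions simultaneously: (1 − (−1/3)(−1/3))x_{Pike} = 45 − (1/3)·43.5, so (8/9)x_{Pike} = 30.5 and x_{Pike} = 34.3125.
Then x_{Mesa} = 43.5 − (1/3)·34.3125 = 32.0625.
P_{Pike} = 277 − 3·34.3125 − 2·32.0625 = 109.9375.

109.9375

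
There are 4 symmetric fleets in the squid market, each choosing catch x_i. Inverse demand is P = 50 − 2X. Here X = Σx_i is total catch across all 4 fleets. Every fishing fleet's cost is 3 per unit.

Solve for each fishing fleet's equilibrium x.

A representative fishing fleet's profit is π_i = x_i(50 − 2X) − 3x_i, with X = x_i + Σ_{j≠i} x_j.
First-order condition: 47 − 4x_i − 2Σ_{j≠i} x_j = 0.
In a symmetric equilibrium every fishing fleet chooses the same x, so Σ_{j≠i} x_j = 3x. The condition becomes 47 − 10x = 0, giving x = 47/10 = 4.7.

4.7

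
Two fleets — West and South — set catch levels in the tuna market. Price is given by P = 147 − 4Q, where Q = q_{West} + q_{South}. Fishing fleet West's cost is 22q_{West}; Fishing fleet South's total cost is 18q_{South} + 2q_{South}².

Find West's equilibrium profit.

605.16

Fishing fleet West's profit: π = q_{West}(147 − 4(q_{West} + q_{South})) − 22q_{West}.
∂π/∂q_{West} = 125 − 8q_{West} − 4q_{South} = 0, so q_{West} = 15.625 − 0.5q_{South}.
For South: ∂π/∂q_{South} = 129 − 12q_{South} − 4q_{West} = 0 ⇒ q_{South} = 10.75 − (1/3)q_{West}.
Plugging q_{South} into West's best response: q_{West} = 15.625 − 0.5(10.75 − (1/3)q_{West}) ⇒ (5/6)q_{West} = 10.25, so q_{West} = 12.3.
Then q_{South} = 10.75 − (1/3)·12.3 = 6.65.
Price P = 147 − 4·18.95 = 71.2.
West's profit: (71.2 − 22)·12.3 = 605.16.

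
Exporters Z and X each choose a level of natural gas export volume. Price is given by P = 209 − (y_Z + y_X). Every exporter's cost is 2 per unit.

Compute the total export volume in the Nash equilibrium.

138

Exporter Z's profit: π = y_Z(209 − (y_Z + y_X)) − 2y_Z.
∂π/∂y_Z = 207 − 2y_Z − y_X = 0, so y_Z = 103.5 − 0.5y_X.
Setting y_Z = y_X in the reaction function: y_Z = 103.5 − 0.5y_Z, so y_Z = 103.5 / 1.5 = 69.
Total export volume: 69 + 69 = 138.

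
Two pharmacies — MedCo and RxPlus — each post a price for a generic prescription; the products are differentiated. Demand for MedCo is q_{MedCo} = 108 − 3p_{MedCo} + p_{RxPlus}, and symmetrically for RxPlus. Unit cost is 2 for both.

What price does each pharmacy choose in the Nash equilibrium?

22.8

MedCo's profit: π = (p_{MedCo} − 2)(108 − 3p_{MedCo} + p_{RxPlus}).
∂π/∂p_{MedCo} = 114 − 6p_{MedCo} + p_{RxPlus} = 0 ⇒ p_{MedCo} = 19 + (1/6)p_{RxPlus}.
Setting p_{MedCo} = p_{RxPlus} in the reaction function: p_{MedCo} = 19 + (1/6)p_{MedCo}, so p_{MedCo} = 19 / (5/6) = 22.8.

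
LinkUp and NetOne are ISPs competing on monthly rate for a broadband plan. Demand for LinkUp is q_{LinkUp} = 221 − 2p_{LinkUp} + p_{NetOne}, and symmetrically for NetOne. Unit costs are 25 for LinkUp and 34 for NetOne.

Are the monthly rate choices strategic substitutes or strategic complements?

LinkUp's profit: π = (p_{LinkUp} − 25)(221 − 2p_{LinkUp} + p_{NetOne}).
∂π/∂p_{LinkUp} = 271 − 4p_{LinkUp} + p_{NetOne} = 0 ⇒ p_{LinkUp} = 67.75 + 0.25p_{NetOne}.
The best-response slope dp_{LinkUp}/dp_{NetOne} = 0.25 > 0: the reaction function is upward-sloping, so the choices are strategic complements.

strategic complements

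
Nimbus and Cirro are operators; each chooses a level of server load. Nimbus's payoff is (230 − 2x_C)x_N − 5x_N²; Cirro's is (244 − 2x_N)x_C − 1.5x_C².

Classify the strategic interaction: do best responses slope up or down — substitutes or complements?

Expanding Nimbus's payoff: 230x_N − 2x_Cx_N − 5x_N².
∂π/∂x_N = 230 − 2x_C − 10x_N = 0, so x_N = 23 − 0.2x_C.
The best-response slope dx_N/dx_C = −0.2 < 0: the reaction function is downward-sloping, so the choices are strategic substitutes.

strategic substitutes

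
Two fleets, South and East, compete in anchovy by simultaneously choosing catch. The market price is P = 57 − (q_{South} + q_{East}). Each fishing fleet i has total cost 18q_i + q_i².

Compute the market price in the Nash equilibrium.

Fishing fleet South's profit: π = q_{South}(57 − (q_{South} + q_{East})) − 18q_{South} − q_{South}².
∂π/∂q_{South} = 39 − 4q_{South} − q_{East} = 0, so q_{South} = 9.75 − 0.25q_{East}.
The game is symmetric, so in equilibrium q_{East} = q_{South}: the reaction function gives 1.25q_{South} = 9.75, hence q_{South} = 7.8.
Equilibrium price: P = 57 − 15.6 = 41.4.

41.4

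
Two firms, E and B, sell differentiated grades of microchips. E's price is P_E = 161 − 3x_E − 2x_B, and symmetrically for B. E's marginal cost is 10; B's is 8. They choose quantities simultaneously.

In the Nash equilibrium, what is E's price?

Firm E's profit: π = x_E(161 − 3x_E − 2x_B) − 10x_E.
∂π/∂x_E = 151 − 6x_E − 2x_B = 0 ⇒ x_E = 151/6 − (1/3)x_B.
Similarly x_B = 25.5 − (1/3)x_E.
Substituting the second reaction function into the first: x_E = 151/6 − (1/3)(25.5 − (1/3)x_E), which gives (8/9)x_E = 50/3 ⇒ x_E = 18.75.
Then x_B = 25.5 − (1/3)·18.75 = 19.25.
P_E = 161 − 3·18.75 − 2·19.25 = 66.25.

66.25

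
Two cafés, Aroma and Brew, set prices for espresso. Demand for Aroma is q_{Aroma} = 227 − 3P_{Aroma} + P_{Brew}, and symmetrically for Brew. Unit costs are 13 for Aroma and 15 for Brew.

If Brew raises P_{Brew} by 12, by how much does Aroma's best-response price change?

Aroma's profit: π = (P_{Aroma} − 13)(227 − 3P_{Aroma} + P_{Brew}).
∂π/∂P_{Aroma} = 266 − 6P_{Aroma} + P_{Brew} = 0 ⇒ P_{Aroma} = 133/3 + (1/6)P_{Brew}.
The reaction-function slope is 1/6, so a 12-unit rise in P_{Brew} moves P_{Aroma} by 1/6 × 12 = 2. Aroma's best response rises — the actions are strategic complements.

2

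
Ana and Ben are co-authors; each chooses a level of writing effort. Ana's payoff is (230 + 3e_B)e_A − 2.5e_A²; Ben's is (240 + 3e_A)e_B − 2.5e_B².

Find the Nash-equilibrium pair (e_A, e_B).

116.875, 118.125

Expanding Ana's payoff: 230e_A + 3e_Be_A − 2.5e_A².
∂π/∂e_A = 230 + 3e_B − 5e_A = 0, so e_A = 46 + 0.6e_B.
Likewise for Ben: e_B = 48 + 0.6e_A.
Solving the two reaction functions simultaneously: (1 − (0.6)(0.6))e_A = 46 + 0.6·48, so 0.64e_A = 74.8 and e_A = 116.875.
Then e_B = 48 + 0.6·116.875 = 118.125.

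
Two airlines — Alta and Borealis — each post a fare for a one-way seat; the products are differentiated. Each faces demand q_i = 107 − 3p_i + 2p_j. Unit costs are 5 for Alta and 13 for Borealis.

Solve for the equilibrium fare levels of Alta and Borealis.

Alta's profit: π = (p_{Alta} − 5)(107 − 3p_{Alta} + 2p_{Borealis}).
∂π/∂p_{Alta} = 122 − 6p_{Alta} + 2p_{Borealis} = 0 ⇒ p_{Alta} = 61/3 + (1/3)p_{Borealis}.
Similarly p_{Borealis} = 73/3 + (1/3)p_{Alta}.
Substituting the second reaction function into the first: p_{Alta} = 61/3 + (1/3)(73/3 + (1/3)p_{Alta}), which gives (8/9)p_{Alta} = 256/9 ⇒ p_{Alta} = 32.
Then p_{Borealis} = 73/3 + (1/3)·32 = 35.

32, 35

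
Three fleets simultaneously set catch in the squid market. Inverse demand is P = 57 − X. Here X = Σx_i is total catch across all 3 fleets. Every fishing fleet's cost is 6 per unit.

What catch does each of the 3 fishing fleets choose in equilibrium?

12.75

A representative fishing fleet's profit is π_i = x_i(57 − X) − 6x_i, with X = x_i + Σ_{j≠i} x_j.
First-order condition: 51 − 2x_i − Σ_{j≠i} x_j = 0.
Imposing symmetry (x_j = x for all j) turns Σ_{j≠i} x_j into 2x, so 51 = 4x and x = 12.75.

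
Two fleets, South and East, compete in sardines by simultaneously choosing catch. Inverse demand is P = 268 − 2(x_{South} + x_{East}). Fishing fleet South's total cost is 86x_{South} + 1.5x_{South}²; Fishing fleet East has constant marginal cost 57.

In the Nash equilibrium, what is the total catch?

59.125

Fishing fleet South's profit: π = x_{South}(268 − 2(x_{South} + x_{East})) − 86x_{South} − 1.5x_{South}².
∂π/∂x_{South} = 182 − 7x_{South} − 2x_{East} = 0, so x_{South} = 26 − (2/7)x_{East}.
For East: ∂π/∂x_{East} = 211 − 4x_{East} − 2x_{South} = 0 ⇒ x_{East} = 52.75 − 0.5x_{South}.
Substituting the second reaction function into the first: x_{South} = 26 − (2/7)(52.75 − 0.5x_{South}), which gives (6/7)x_{South} = 153/14 ⇒ x_{South} = 12.75.
Then x_{East} = 52.75 − 0.5·12.75 = 46.375.
Total catch: 12.75 + 46.375 = 59.125.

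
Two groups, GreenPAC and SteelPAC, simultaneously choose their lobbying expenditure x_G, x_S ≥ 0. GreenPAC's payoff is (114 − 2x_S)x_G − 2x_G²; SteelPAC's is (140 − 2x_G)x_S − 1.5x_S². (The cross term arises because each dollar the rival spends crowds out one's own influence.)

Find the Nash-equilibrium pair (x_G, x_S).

Expanding GreenPAC's payoff: 114x_G − 2x_Sx_G − 2x_G².
∂π/∂x_G = 114 − 2x_S − 4x_G = 0, so x_G = 28.5 − 0.5x_S.
Likewise for SteelPAC: x_S = 140/3 − (2/3)x_G.
Substituting the second reaction function into the first: x_G = 28.5 − 0.5(140/3 − (2/3)x_G), which gives (2/3)x_G = 31/6 ⇒ x_G = 7.75.
Then x_S = 140/3 − (2/3)·7.75 = 41.5.

7.75, 41.5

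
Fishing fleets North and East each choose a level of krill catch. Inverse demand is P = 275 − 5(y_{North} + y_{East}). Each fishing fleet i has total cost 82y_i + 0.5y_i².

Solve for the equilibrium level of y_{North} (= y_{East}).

12.0625

Fishing fleet North's profit: π = y_{North}(275 − 5(y_{North} + y_{East})) − 82y_{North} − 0.5y_{North}².
∂π/∂y_{North} = 193 − 11y_{North} − 5y_{East} = 0, so y_{North} = 193/11 − (5/11)y_{East}.
The game is symmetric, so in equilibrium y_{East} = y_{North}: the reaction function gives (16/11)y_{North} = 193/11, hence y_{North} = 12.0625.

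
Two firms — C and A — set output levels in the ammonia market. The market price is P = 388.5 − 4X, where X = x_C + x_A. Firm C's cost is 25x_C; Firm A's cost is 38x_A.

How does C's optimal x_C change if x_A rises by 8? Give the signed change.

-4

Firm C's profit: π = x_C(388.5 − 4(x_C + x_A)) − 25x_C.
∂π/∂x_C = 363.5 − 8x_C − 4x_A = 0, so x_C = 45.4375 − 0.5x_A.
The reaction-function slope is −0.5, so an 8-unit rise in x_A moves x_C by −0.5 × 8 = −4. C's best response falls — the actions are strategic substitutes.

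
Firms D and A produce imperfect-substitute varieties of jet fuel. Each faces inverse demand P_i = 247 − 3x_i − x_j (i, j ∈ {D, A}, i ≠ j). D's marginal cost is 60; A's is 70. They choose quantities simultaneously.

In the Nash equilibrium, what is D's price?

Firm D's profit: π = x_D(247 − 3x_D − x_A) − 60x_D.
∂π/∂x_D = 187 − 6x_D − x_A = 0 ⇒ x_D = 187/6 − (1/6)x_A.
Similarly x_A = 29.5 − (1/6)x_D.
Solving the two reaction functions simultaneously: (1 − (−1/6)(−1/6))x_D = 187/6 − (1/6)·29.5, so (35/36)x_D = 26.25 and x_D = 27.
Then x_A = 29.5 − (1/6)·27 = 25.
P_D = 247 − 3·27 − 25 = 141.

141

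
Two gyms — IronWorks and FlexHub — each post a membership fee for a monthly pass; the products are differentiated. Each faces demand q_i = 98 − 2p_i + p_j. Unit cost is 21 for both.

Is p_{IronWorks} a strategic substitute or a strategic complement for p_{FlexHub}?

strategic complements

IronWorks's profit: π = (p_{IronWorks} − 21)(98 − 2p_{IronWorks} + p_{FlexHub}).
∂π/∂p_{IronWorks} = 140 − 4p_{IronWorks} + p_{FlexHub} = 0 ⇒ p_{IronWorks} = 35 + 0.25p_{FlexHub}.
The best-response slope dp_{IronWorks}/dp_{FlexHub} = 0.25 > 0: the reaction function is upward-sloping, so the choices are strategic complements.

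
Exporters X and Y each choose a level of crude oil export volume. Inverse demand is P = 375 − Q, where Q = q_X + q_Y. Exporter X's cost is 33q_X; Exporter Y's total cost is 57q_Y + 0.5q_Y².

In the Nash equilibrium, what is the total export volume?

Exporter X's profit: π = q_X(375 − (q_X + q_Y)) − 33q_X.
∂π/∂q_X = 342 − 2q_X − q_Y = 0, so q_X = 171 − 0.5q_Y.
For Y: ∂π/∂q_Y = 318 − 3q_Y − q_X = 0 ⇒ q_Y = 106 − (1/3)q_X.
Plugging q_Y into X's best response: q_X = 171 − 0.5(106 − (1/3)q_X) ⇒ (5/6)q_X = 118, so q_X = 141.6.
Then q_Y = 106 − (1/3)·141.6 = 58.8.
Total export volume: 141.6 + 58.8 = 200.4.

200.4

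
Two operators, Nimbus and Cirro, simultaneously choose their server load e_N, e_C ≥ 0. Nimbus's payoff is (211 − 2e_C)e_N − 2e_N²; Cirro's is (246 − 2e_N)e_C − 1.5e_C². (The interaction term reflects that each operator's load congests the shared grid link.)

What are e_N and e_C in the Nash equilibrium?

17.625, 70.25

Expanding Nimbus's payoff: 211e_N − 2e_Ce_N − 2e_N².
∂π/∂e_N = 211 − 2e_C − 4e_N = 0, so e_N = 52.75 − 0.5e_C.
Likewise for Cirro: e_C = 82 − (2/3)e_N.
Solving the two reaction functions simultaneously: (1 − (−0.5)(−2/3))e_N = 52.75 − 0.5·82, so (2/3)e_N = 11.75 and e_N = 17.625.
Then e_C = 82 − (2/3)·17.625 = 70.25.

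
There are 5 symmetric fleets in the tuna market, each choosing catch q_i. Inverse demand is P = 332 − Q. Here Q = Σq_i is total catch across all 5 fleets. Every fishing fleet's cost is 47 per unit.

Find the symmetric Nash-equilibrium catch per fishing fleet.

A representative fishing fleet's profit is π_i = q_i(332 − Q) − 47q_i, with Q = q_i + Σ_{j≠i} q_j.
First-order condition: 285 − 2q_i − Σ_{j≠i} q_j = 0.
In a symmetric equilibrium every fishing fleet chooses the same q, so Σ_{j≠i} q_j = 4q. The condition becomes 285 − 6q = 0, giving q = 285/6 = 47.5.

47.5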